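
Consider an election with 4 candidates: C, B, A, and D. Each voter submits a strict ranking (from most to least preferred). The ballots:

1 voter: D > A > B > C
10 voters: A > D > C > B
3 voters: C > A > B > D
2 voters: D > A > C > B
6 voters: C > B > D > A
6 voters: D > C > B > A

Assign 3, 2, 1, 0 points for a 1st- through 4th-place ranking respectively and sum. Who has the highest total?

D

C: 1·0 + 10·1 + 3·3 + 2·1 + 6·3 + 6·2 = 51
B: 1·1 + 10·0 + 3·1 + 2·0 + 6·2 + 6·1 = 22
A: 1·2 + 10·3 + 3·2 + 2·2 + 6·0 + 6·0 = 42
D: 1·3 + 10·2 + 3·0 + 2·3 + 6·1 + 6·3 = 53
D has the highest Borda score (53).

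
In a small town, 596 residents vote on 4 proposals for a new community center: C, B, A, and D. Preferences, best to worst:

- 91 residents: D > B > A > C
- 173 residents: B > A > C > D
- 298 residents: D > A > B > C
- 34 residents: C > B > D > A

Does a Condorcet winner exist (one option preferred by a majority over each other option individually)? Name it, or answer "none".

D vs C: 389–207 for D.
D vs B: 389–207 for D.
D vs A: 423–173 for D.
D beats every other option head-to-head.

D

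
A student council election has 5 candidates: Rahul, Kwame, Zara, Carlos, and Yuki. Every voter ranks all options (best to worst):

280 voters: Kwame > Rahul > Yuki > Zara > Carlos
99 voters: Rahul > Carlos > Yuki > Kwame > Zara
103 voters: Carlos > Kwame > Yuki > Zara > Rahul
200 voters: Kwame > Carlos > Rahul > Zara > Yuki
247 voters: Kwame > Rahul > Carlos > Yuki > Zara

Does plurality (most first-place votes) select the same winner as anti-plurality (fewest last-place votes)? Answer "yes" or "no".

yes

Plurality — first-place votes: Rahul 99, Kwame 727, Zara 0, Carlos 103, Yuki 0. Winner: Kwame.
Anti-plurality — last-place votes: Rahul 103, Kwame 0, Zara 346, Carlos 280, Yuki 200. Winner: Kwame.
The two methods agree.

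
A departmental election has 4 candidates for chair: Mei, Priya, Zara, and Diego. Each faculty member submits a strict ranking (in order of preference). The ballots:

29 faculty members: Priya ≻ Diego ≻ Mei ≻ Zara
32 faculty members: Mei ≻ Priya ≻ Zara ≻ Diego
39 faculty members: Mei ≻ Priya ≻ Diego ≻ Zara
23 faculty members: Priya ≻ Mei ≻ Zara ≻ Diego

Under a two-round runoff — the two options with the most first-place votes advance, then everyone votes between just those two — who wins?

Mei

Round 1 first-place votes: Mei 71, Priya 52, Zara 0, Diego 0.
Mei and Priya advance.
Runoff: Mei is preferred to Priya by 71 voters; Priya by 52.
Mei wins the runoff.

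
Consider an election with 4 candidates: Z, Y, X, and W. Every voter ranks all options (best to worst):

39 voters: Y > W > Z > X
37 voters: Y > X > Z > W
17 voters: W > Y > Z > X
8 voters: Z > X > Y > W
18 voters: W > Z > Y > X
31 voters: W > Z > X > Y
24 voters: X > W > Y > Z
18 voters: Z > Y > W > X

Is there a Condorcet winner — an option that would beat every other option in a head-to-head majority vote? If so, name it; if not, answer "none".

Y vs Z: 117–75 for Y.
Y vs X: 129–63 for Y.
Y vs W: 102–90 for Y.
Y beats every other option head-to-head.

Y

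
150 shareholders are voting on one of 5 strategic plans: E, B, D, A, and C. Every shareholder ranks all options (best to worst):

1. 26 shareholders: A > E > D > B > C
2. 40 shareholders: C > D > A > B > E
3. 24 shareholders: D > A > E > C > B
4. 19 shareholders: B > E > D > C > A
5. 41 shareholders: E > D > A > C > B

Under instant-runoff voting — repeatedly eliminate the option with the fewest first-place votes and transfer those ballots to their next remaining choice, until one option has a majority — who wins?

A

Round 1: E 41, B 19, D 24, A 26, C 40. Eliminate B.
Round 2: E 60, D 24, A 26, C 40. Eliminate D.
Round 3: E 60, A 50, C 40. Eliminate C.
Round 4: E 60, A 90. A has a majority.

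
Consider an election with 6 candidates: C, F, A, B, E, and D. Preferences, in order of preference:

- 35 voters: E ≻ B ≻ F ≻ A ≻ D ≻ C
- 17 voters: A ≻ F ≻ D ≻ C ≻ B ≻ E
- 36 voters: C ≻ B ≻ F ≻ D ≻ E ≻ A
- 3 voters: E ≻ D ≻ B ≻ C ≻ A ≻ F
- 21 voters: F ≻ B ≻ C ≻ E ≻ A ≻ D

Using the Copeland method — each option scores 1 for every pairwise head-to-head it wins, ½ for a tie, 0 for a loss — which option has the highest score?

B

C: beats A, E, and D; loses to F and B → score 3.
F: beats C, A, E, and D; loses to B → score 4.
A: beats D; loses to C, F, B, and E → score 1.
B: beats C, F, A, E, and D → score 5.
E: beats A and D; loses to C, F, and B → score 2.
D: loses to C, F, A, B, and E → score 0.
B has the best pairwise record.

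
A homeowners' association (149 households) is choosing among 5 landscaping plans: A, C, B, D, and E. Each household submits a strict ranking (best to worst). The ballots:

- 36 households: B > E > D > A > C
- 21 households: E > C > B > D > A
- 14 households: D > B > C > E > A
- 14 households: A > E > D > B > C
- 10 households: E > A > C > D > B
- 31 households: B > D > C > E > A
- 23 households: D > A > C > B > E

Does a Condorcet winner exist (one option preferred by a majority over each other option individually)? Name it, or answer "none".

B

B vs A: 102–47 for B.
B vs C: 95–54 for B.
B vs D: 88–61 for B.
B vs E: 104–45 for B.
B beats every other option head-to-head.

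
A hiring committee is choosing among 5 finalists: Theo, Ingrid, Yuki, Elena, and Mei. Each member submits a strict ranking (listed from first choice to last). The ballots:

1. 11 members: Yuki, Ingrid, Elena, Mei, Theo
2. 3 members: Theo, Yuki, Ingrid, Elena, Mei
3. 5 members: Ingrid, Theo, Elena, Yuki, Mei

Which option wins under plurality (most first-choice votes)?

First-place votes: Theo 3, Ingrid 5, Yuki 11, Elena 0, Mei 0.
Yuki has the most first-place votes.

Yuki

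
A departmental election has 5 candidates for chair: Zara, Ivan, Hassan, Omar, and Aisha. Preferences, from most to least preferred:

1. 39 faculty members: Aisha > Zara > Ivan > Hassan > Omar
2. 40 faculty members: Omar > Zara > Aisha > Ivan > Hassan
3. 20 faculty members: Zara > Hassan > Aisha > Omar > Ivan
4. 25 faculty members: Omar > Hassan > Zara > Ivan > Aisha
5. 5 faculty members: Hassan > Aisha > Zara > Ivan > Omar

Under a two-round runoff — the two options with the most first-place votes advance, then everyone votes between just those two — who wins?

Round 1 first-place votes: Zara 20, Ivan 0, Hassan 5, Omar 65, Aisha 39.
Omar and Aisha advance.
Runoff: Omar is preferred to Aisha by 65 voters; Aisha by 64.
Omar wins the runoff.

Omar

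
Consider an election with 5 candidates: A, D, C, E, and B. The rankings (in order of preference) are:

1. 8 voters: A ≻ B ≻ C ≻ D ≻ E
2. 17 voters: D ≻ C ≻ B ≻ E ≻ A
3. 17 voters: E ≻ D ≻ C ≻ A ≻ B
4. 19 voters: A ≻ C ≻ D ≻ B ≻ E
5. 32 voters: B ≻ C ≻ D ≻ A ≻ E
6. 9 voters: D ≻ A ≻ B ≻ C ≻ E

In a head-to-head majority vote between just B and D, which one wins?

Voters preferring B to D: 40; preferring D to B: 62.
D wins the head-to-head.

D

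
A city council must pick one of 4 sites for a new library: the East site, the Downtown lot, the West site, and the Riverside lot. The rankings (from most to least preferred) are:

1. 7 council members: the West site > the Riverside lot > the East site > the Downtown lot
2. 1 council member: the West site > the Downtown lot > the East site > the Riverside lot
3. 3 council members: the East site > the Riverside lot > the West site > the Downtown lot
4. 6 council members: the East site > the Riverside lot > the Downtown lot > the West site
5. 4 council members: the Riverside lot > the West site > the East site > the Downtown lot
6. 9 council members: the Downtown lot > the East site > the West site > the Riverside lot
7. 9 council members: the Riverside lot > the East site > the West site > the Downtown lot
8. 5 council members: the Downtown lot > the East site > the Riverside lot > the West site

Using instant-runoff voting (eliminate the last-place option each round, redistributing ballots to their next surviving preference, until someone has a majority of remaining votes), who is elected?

Round 1: the East site 9, the Downtown lot 14, the West site 8, the Riverside lot 13. Eliminate the West site.
Round 2: the East site 9, the Downtown lot 15, the Riverside lot 20. Eliminate the East site.
Round 3: the Downtown lot 15, the Riverside lot 29. The Riverside lot has a majority.

the Riverside lot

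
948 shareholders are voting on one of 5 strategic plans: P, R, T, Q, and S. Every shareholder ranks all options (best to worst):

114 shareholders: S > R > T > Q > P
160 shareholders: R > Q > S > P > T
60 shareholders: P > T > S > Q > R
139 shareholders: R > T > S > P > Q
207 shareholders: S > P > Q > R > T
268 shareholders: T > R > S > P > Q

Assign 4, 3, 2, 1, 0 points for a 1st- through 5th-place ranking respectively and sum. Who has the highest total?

R

P: 114·0 + 160·1 + 60·4 + 139·1 + 207·3 + 268·1 = 1428
R: 114·3 + 160·4 + 60·0 + 139·4 + 207·1 + 268·3 = 2549
T: 114·2 + 160·0 + 60·3 + 139·3 + 207·0 + 268·4 = 1897
Q: 114·1 + 160·3 + 60·1 + 139·0 + 207·2 + 268·0 = 1068
S: 114·4 + 160·2 + 60·2 + 139·2 + 207·4 + 268·2 = 2538
R has the highest Borda score (2549).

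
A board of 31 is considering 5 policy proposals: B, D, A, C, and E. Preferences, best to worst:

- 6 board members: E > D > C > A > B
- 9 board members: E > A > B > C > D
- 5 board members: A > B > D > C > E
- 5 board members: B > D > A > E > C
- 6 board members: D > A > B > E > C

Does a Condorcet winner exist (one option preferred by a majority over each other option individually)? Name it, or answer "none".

Checking pairwise contests:
A beats B 26–5.
B beats D 19–12.
D beats A 17–14.
B beats C 25–6.
B beats E 16–15.
Every option loses at least one head-to-head, so there is no Condorcet winner.

none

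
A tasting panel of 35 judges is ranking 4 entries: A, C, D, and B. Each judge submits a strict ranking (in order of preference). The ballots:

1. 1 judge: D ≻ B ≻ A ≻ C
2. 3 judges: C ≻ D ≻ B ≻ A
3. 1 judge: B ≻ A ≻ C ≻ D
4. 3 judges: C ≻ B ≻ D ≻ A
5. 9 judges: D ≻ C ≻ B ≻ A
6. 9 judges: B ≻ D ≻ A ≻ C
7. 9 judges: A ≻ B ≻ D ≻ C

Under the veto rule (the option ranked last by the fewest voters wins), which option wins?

B

Last-place votes: A 15, C 19, D 1, B 0.
B is ranked last by the fewest voters, so B wins.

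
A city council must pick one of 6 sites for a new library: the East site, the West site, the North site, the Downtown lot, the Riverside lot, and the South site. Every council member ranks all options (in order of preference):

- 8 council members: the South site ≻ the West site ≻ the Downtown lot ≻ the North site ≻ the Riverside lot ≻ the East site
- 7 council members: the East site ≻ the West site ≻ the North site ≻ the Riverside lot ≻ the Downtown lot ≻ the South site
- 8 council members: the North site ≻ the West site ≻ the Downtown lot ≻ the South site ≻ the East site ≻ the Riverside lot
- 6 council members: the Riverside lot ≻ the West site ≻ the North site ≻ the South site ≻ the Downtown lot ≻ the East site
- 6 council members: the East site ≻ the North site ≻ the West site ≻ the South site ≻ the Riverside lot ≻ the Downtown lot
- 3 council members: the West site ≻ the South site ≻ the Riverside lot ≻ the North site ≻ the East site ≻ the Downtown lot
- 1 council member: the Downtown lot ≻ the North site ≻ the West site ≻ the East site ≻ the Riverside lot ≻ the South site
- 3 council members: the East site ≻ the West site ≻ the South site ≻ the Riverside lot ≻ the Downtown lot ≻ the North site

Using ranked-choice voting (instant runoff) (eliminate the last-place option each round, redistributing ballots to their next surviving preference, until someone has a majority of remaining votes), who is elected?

Round 1: the East site 16, the West site 3, the North site 8, the Downtown lot 1, the Riverside lot 6, the South site 8. Eliminate the Downtown lot.
Round 2: the East site 16, the West site 3, the North site 9, the Riverside lot 6, the South site 8. Eliminate the West site.
Round 3: the East site 16, the North site 9, the Riverside lot 6, the South site 11. Eliminate the Riverside lot.
Round 4: the East site 16, the North site 15, the South site 11. Eliminate the South site.
Round 5: the East site 16, the North site 26. The North site has a majority.

the North site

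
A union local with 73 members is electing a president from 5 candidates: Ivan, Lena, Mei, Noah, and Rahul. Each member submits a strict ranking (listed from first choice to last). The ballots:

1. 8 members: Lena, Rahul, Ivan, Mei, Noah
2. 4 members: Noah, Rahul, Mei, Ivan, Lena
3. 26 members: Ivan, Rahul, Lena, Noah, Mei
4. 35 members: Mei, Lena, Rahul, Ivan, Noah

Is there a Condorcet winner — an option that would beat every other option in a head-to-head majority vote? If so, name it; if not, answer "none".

none

Checking pairwise contests:
Lena beats Ivan 43–30.
Mei beats Lena 39–34.
Rahul beats Mei 38–35.
Ivan beats Noah 69–4.
Lena beats Rahul 43–30.
Every option loses at least one head-to-head, so there is no Condorcet winner.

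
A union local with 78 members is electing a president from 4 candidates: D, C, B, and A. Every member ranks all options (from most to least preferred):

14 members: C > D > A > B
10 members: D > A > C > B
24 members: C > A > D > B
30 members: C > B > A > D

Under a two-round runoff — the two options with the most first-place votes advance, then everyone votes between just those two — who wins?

C

Round 1 first-place votes: D 10, C 68, B 0, A 0.
C and D advance.
Runoff: C is preferred to D by 68 voters; D by 10.
C wins the runoff.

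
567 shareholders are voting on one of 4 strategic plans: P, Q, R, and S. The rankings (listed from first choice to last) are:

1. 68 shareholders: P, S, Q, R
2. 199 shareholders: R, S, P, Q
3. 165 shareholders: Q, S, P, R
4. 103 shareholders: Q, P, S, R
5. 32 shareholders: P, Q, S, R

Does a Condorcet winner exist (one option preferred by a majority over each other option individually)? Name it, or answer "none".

Checking pairwise contests:
S beats P 364–203.
P beats Q 299–268.
P beats R 368–199.
Q beats S 300–267.
Every option loses at least one head-to-head, so there is no Condorcet winner.

none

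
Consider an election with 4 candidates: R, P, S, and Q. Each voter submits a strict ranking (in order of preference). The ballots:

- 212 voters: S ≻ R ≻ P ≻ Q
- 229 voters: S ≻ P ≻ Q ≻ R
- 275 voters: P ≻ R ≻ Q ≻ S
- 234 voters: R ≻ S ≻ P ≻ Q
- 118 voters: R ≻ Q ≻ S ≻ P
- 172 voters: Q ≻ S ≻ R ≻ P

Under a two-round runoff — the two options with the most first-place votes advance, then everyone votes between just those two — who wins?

Round 1 first-place votes: R 352, P 275, S 441, Q 172.
S and R advance.
Runoff: S is preferred to R by 613 voters; R by 627.
R wins the runoff.

R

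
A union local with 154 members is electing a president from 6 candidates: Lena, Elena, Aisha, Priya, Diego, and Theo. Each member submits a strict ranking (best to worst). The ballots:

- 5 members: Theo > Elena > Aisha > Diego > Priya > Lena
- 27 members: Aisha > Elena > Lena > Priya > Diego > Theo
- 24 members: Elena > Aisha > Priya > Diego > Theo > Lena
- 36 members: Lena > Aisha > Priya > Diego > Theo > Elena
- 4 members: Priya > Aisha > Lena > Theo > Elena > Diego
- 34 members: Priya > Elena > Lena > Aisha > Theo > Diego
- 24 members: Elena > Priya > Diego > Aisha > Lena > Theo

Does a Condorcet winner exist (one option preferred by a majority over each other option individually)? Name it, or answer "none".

Elena vs Lena: 114–40 for Elena.
Elena vs Aisha: 87–67 for Elena.
Elena vs Priya: 80–74 for Elena.
Elena vs Diego: 118–36 for Elena.
Elena vs Theo: 109–45 for Elena.
Elena beats every other option head-to-head.

Elena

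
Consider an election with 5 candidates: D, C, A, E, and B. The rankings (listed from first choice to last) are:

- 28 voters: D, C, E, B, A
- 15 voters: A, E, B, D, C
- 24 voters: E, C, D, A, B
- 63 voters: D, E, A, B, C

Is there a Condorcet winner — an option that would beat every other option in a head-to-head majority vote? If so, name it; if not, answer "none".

D

D vs C: 106–24 for D.
D vs A: 115–15 for D.
D vs E: 91–39 for D.
D vs B: 115–15 for D.
D beats every other option head-to-head.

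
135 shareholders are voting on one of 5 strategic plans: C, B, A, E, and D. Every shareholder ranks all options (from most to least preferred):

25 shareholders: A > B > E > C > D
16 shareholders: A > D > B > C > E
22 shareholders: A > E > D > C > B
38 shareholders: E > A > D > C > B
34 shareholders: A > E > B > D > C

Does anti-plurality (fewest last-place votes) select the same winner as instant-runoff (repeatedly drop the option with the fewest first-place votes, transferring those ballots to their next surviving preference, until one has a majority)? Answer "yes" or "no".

Anti-plurality — last-place votes: C 34, B 60, A 0, E 16, D 25. Winner: A.
Instant-runoff — R1 C 0, B 0, A 97, E 38, D 0 (A winner). Winner: A.
The two methods agree.

yes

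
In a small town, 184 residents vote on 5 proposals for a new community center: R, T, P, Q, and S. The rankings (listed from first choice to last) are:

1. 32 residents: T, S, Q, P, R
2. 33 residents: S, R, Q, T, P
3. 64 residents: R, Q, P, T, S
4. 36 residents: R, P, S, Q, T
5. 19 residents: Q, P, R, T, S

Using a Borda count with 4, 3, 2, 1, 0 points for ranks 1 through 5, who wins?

R: 32·0 + 33·3 + 64·4 + 36·4 + 19·2 = 537
T: 32·4 + 33·1 + 64·1 + 36·0 + 19·1 = 244
P: 32·1 + 33·0 + 64·2 + 36·3 + 19·3 = 325
Q: 32·2 + 33·2 + 64·3 + 36·1 + 19·4 = 434
S: 32·3 + 33·4 + 64·0 + 36·2 + 19·0 = 300
R has the highest Borda score (537).

R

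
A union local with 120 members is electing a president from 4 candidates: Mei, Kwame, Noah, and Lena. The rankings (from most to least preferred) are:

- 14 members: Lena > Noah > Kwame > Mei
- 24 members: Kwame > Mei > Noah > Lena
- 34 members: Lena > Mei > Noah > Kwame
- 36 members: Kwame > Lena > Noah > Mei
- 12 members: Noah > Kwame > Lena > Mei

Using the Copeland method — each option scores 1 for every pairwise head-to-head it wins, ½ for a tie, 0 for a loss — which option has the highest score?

Kwame

Mei: loses to Kwame, Noah, and Lena → score 0.
Kwame: beats Mei and Lena; ties Noah → score 2.5.
Noah: beats Mei; ties Kwame; loses to Lena → score 1.5.
Lena: beats Mei and Noah; loses to Kwame → score 2.
Kwame has the best pairwise record.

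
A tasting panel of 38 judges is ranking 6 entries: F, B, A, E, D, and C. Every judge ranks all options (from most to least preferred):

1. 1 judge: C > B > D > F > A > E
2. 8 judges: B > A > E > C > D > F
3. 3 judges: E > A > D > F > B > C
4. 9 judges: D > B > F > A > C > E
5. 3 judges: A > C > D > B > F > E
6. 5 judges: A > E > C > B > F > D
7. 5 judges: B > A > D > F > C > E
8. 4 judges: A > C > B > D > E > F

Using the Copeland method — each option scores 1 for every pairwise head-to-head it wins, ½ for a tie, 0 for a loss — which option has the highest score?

F: loses to B, A, E, D, and C → score 0.
B: beats F, A, E, D, and C → score 5.
A: beats F, E, D, and C; loses to B → score 4.
E: beats F; loses to B, A, D, and C → score 1.
D: beats F and E; loses to B, A, and C → score 2.
C: beats F, E, and D; loses to B and A → score 3.
B has the best pairwise record.

B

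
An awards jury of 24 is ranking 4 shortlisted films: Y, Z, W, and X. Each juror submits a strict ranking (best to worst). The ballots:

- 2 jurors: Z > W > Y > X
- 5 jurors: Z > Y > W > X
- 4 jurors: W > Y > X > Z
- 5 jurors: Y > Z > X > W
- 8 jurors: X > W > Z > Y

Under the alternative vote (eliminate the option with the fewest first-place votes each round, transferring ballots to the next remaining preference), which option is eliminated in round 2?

Round 1: Y 5, Z 7, W 4, X 8. Eliminate W.
Round 2: Y 9, Z 7, X 8. Eliminate Z.

Z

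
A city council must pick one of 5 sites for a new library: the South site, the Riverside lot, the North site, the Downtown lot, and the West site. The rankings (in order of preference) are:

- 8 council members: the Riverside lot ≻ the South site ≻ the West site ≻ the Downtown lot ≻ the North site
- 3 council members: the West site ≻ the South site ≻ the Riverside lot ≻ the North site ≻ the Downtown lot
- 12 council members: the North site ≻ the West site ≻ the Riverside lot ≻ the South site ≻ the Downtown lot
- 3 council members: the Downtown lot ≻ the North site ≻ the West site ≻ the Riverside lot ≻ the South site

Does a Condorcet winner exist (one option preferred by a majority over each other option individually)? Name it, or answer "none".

the North site vs the South site: 15–11 for the North site.
the North site vs the Riverside lot: 15–11 for the North site.
the North site vs the Downtown lot: 15–11 for the North site.
the North site vs the West site: 15–11 for the North site.
the North site beats every other option head-to-head.

the North site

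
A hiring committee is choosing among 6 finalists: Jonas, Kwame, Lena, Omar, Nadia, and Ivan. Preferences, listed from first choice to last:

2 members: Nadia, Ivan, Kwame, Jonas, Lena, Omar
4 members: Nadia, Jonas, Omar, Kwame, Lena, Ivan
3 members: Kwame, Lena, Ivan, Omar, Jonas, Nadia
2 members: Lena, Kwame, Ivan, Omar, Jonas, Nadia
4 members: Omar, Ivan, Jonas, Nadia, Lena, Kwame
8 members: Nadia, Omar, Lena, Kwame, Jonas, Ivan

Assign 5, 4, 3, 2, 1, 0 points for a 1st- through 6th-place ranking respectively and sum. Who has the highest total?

Nadia

Jonas: 2·2 + 4·4 + 3·1 + 2·1 + 4·3 + 8·1 = 45
Kwame: 2·3 + 4·2 + 3·5 + 2·4 + 4·0 + 8·2 = 53
Lena: 2·1 + 4·1 + 3·4 + 2·5 + 4·1 + 8·3 = 56
Omar: 2·0 + 4·3 + 3·2 + 2·2 + 4·5 + 8·4 = 74
Nadia: 2·5 + 4·5 + 3·0 + 2·0 + 4·2 + 8·5 = 78
Ivan: 2·4 + 4·0 + 3·3 + 2·3 + 4·4 + 8·0 = 39
Nadia has the highest Borda score (78).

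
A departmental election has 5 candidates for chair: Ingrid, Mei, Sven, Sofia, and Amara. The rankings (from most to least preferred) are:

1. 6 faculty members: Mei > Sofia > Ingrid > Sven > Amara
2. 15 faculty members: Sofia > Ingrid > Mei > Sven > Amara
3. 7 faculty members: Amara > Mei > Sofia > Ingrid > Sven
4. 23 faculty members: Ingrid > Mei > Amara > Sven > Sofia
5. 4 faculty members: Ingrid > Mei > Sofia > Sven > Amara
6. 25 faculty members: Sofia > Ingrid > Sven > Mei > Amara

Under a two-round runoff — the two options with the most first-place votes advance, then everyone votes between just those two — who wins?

Round 1 first-place votes: Ingrid 27, Mei 6, Sven 0, Sofia 40, Amara 7.
Sofia and Ingrid advance.
Runoff: Sofia is preferred to Ingrid by 53 voters; Ingrid by 27.
Sofia wins the runoff.

Sofia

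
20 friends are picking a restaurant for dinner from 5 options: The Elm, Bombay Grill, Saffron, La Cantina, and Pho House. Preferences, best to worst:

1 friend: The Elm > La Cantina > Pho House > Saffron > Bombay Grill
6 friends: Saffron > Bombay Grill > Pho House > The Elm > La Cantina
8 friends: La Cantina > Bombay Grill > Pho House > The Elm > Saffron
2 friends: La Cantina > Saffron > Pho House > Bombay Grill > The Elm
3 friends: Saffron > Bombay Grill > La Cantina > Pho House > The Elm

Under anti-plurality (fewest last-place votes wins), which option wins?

Last-place votes: The Elm 5, Bombay Grill 1, Saffron 8, La Cantina 6, Pho House 0.
Pho House is ranked last by the fewest voters, so Pho House wins.

Pho House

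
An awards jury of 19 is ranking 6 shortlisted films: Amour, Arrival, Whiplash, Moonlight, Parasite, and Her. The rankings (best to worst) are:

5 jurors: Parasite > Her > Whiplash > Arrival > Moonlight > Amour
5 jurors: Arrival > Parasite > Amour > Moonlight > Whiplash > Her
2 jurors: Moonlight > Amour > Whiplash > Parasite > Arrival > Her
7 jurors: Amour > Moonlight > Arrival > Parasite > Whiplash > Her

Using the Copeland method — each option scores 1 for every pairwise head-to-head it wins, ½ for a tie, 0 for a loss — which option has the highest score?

Arrival

Amour: beats Whiplash, Moonlight, and Her; loses to Arrival and Parasite → score 3.
Arrival: beats Amour, Whiplash, Moonlight, Parasite, and Her → score 5.
Whiplash: beats Her; loses to Amour, Arrival, Moonlight, and Parasite → score 1.
Moonlight: beats Whiplash and Her; loses to Amour, Arrival, and Parasite → score 2.
Parasite: beats Amour, Whiplash, Moonlight, and Her; loses to Arrival → score 4.
Her: loses to Amour, Arrival, Whiplash, Moonlight, and Parasite → score 0.
Arrival has the best pairwise record.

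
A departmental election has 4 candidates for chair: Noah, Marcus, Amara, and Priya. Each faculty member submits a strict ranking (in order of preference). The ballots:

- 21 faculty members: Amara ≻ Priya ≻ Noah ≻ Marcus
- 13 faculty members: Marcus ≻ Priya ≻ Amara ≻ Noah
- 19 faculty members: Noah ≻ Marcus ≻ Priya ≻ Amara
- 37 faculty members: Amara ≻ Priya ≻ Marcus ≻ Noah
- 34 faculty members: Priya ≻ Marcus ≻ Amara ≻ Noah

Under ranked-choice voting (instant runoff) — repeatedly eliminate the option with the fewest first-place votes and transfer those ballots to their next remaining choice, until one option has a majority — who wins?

Round 1: Noah 19, Marcus 13, Amara 58, Priya 34. Eliminate Marcus.
Round 2: Noah 19, Amara 58, Priya 47. Eliminate Noah.
Round 3: Amara 58, Priya 66. Priya has a majority.

Priya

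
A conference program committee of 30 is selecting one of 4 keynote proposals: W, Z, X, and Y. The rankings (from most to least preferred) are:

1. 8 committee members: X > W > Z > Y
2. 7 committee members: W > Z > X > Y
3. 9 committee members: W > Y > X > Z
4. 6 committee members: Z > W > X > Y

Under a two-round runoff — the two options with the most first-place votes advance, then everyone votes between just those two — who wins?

Round 1 first-place votes: W 16, Z 6, X 8, Y 0.
W and X advance.
Runoff: W is preferred to X by 22 voters; X by 8.
W wins the runoff.

W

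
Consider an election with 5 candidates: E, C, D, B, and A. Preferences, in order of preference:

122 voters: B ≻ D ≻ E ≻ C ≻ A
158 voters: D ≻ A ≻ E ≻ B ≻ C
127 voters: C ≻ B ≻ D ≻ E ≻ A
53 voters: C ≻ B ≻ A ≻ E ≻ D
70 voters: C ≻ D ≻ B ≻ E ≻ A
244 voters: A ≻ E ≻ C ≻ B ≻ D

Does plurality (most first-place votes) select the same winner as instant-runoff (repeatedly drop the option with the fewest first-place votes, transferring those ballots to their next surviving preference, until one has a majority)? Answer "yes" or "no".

yes

Plurality — first-place votes: E 0, C 250, D 158, B 122, A 244. Winner: C.
Instant-runoff — R1 E 0, C 250, D 158, B 122, A 244 (E out); R2 C 250, D 158, B 122, A 244 (B out); R3 C 250, D 280, A 244 (A out); R4 C 494, D 280 (C winner). Winner: C.
The two methods agree.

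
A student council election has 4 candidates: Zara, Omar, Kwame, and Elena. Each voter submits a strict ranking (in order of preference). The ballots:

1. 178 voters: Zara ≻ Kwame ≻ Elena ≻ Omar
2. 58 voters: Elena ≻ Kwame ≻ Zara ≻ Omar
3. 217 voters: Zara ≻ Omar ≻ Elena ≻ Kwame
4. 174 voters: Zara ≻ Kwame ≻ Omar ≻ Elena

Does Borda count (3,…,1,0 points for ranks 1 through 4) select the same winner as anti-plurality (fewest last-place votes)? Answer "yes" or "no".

Borda — scores: Zara 1765, Omar 608, Kwame 820, Elena 569. Winner: Zara.
Anti-plurality — last-place votes: Zara 0, Omar 236, Kwame 217, Elena 174. Winner: Zara.
The two methods agree.

yes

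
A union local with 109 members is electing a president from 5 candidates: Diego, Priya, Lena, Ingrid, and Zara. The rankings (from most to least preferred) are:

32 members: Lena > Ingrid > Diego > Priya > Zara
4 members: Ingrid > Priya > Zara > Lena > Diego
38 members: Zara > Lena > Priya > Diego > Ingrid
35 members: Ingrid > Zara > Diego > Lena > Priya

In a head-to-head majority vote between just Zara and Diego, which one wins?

Zara

Voters preferring Zara to Diego: 77; preferring Diego to Zara: 32.
Zara wins the head-to-head.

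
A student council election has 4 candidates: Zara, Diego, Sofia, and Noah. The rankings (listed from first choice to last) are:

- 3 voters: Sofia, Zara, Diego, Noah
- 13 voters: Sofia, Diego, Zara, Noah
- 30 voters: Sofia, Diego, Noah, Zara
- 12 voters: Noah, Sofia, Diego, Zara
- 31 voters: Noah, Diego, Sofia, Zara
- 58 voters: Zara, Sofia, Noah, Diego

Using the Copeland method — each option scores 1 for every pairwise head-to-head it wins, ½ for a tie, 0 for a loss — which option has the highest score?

Zara: beats Noah; loses to Diego and Sofia → score 1.
Diego: beats Zara; loses to Sofia and Noah → score 1.
Sofia: beats Zara, Diego, and Noah → score 3.
Noah: beats Diego; loses to Zara and Sofia → score 1.
Sofia has the best pairwise record.

Sofia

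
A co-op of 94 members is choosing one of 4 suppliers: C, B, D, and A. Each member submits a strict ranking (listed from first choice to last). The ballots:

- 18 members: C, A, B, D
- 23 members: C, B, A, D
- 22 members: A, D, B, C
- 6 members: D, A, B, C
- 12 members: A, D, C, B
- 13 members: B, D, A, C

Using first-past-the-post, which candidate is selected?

First-place votes: C 41, B 13, D 6, A 34.
C has the most first-place votes.

C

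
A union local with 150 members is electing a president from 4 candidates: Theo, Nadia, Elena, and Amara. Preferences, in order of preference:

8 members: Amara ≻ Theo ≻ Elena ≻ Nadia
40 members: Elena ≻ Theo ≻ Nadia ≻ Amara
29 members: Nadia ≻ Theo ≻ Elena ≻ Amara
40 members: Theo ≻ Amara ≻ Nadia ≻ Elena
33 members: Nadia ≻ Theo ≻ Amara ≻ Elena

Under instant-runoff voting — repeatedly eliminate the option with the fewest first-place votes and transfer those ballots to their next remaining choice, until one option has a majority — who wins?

Round 1: Theo 40, Nadia 62, Elena 40, Amara 8. Eliminate Amara.
Round 2: Theo 48, Nadia 62, Elena 40. Eliminate Elena.
Round 3: Theo 88, Nadia 62. Theo has a majority.

Theo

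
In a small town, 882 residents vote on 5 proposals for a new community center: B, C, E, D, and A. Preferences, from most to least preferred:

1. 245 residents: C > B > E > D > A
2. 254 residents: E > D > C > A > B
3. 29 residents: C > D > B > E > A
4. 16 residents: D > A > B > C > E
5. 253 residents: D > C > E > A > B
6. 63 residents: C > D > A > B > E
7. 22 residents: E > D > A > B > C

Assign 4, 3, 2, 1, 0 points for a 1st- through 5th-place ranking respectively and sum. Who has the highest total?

B: 245·3 + 254·0 + 29·2 + 16·2 + 253·0 + 63·1 + 22·1 = 910
C: 245·4 + 254·2 + 29·4 + 16·1 + 253·3 + 63·4 + 22·0 = 2631
E: 245·2 + 254·4 + 29·1 + 16·0 + 253·2 + 63·0 + 22·4 = 2129
D: 245·1 + 254·3 + 29·3 + 16·4 + 253·4 + 63·3 + 22·3 = 2425
A: 245·0 + 254·1 + 29·0 + 16·3 + 253·1 + 63·2 + 22·2 = 725
C has the highest Borda score (2631).

C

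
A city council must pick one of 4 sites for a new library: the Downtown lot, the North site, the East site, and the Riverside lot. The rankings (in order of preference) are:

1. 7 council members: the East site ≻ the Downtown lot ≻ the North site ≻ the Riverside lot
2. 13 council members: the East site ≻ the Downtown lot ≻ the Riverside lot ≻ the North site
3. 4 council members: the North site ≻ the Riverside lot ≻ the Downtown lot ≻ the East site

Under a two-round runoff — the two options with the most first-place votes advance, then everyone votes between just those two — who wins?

the East site

Round 1 first-place votes: the Downtown lot 0, the North site 4, the East site 20, the Riverside lot 0.
the East site and the North site advance.
Runoff: the East site is preferred to the North site by 20 voters; the North site by 4.
the East site wins the runoff.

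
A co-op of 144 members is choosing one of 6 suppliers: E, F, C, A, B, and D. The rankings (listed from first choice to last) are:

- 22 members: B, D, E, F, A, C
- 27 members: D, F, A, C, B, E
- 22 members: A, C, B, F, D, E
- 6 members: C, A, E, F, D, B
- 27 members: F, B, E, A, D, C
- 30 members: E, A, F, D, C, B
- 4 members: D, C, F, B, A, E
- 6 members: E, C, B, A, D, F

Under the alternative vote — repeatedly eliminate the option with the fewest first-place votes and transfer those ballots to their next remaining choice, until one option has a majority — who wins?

D

Round 1: E 36, F 27, C 6, A 22, B 22, D 31. Eliminate C.
Round 2: E 36, F 27, A 28, B 22, D 31. Eliminate B.
Round 3: E 36, F 27, A 28, D 53. Eliminate F.
Round 4: E 63, A 28, D 53. Eliminate A.
Round 5: E 69, D 75. D has a majority.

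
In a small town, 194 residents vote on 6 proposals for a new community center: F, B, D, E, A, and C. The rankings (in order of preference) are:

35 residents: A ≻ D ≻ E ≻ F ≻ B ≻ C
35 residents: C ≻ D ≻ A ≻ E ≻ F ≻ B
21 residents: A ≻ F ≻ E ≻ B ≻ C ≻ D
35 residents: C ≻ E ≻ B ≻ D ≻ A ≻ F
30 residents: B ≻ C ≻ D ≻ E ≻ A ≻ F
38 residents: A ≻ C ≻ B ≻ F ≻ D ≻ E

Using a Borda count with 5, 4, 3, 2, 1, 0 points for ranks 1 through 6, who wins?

C

F: 35·2 + 35·1 + 21·4 + 35·0 + 30·0 + 38·2 = 265
B: 35·1 + 35·0 + 21·2 + 35·3 + 30·5 + 38·3 = 446
D: 35·4 + 35·4 + 21·0 + 35·2 + 30·3 + 38·1 = 478
E: 35·3 + 35·2 + 21·3 + 35·4 + 30·2 + 38·0 = 438
A: 35·5 + 35·3 + 21·5 + 35·1 + 30·1 + 38·5 = 640
C: 35·0 + 35·5 + 21·1 + 35·5 + 30·4 + 38·4 = 643
C has the highest Borda score (643).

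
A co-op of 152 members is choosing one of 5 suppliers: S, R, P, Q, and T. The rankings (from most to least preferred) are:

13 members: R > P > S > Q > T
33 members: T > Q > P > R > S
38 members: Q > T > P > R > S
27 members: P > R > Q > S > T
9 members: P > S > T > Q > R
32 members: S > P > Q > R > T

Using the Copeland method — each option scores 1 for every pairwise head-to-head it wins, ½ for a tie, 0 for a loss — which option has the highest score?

P

S: beats T; loses to R, P, and Q → score 1.
R: beats S; loses to P, Q, and T → score 1.
P: beats S, R, Q, and T → score 4.
Q: beats S, R, and T; loses to P → score 3.
T: beats R; loses to S, P, and Q → score 1.
P has the best pairwise record.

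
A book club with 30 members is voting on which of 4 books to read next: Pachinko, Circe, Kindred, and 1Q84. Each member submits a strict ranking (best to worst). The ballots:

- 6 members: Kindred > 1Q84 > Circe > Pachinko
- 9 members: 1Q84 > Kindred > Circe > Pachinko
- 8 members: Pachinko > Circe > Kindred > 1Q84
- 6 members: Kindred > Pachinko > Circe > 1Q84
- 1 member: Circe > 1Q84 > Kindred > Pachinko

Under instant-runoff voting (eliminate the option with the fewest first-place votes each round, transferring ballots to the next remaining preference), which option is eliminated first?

Round 1: Pachinko 8, Circe 1, Kindred 12, 1Q84 9. Eliminate Circe.

Circe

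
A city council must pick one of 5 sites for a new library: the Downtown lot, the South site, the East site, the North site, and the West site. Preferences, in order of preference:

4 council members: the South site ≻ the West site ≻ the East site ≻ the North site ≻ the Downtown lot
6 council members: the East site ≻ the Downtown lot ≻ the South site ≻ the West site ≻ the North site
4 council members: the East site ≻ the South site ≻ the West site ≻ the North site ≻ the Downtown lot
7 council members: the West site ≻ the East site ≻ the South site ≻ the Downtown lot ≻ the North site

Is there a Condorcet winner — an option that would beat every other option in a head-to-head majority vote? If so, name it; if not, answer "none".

Checking pairwise contests:
the South site beats the Downtown lot 15–6.
the East site beats the South site 17–4.
the West site beats the East site 11–10.
the Downtown lot beats the North site 13–8.
the South site beats the West site 14–7.
Every option loses at least one head-to-head, so there is no Condorcet winner.

none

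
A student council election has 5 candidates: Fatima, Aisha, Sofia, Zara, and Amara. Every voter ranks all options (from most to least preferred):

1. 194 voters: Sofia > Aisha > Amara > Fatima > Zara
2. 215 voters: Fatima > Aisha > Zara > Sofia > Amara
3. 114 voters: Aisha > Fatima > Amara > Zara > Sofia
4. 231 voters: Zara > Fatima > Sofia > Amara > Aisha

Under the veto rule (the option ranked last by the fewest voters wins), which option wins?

Fatima

Last-place votes: Fatima 0, Aisha 231, Sofia 114, Zara 194, Amara 215.
Fatima is ranked last by the fewest voters, so Fatima wins.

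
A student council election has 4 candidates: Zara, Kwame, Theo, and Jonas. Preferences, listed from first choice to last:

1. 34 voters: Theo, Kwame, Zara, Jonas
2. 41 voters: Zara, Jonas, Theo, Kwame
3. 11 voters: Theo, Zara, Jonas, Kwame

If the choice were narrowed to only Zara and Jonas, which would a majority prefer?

Voters preferring Zara to Jonas: 86; preferring Jonas to Zara: 0.
Zara wins the head-to-head.

Zara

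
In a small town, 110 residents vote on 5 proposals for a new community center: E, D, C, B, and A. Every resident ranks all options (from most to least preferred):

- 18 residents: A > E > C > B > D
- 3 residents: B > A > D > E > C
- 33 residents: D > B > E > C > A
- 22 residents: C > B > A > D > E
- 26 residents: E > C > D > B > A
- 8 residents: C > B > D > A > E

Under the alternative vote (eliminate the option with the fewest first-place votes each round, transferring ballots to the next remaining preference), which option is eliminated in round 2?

Round 1: E 26, D 33, C 30, B 3, A 18. Eliminate B.
Round 2: E 26, D 33, C 30, A 21. Eliminate A.

A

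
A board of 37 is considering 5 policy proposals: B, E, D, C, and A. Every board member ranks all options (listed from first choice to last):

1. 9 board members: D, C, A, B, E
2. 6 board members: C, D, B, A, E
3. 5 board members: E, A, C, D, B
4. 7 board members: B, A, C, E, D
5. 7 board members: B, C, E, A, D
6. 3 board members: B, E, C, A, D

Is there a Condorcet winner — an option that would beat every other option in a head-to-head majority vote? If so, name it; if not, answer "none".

C vs B: 20–17 for C.
C vs E: 29–8 for C.
C vs D: 28–9 for C.
C vs A: 25–12 for C.
C beats every other option head-to-head.

C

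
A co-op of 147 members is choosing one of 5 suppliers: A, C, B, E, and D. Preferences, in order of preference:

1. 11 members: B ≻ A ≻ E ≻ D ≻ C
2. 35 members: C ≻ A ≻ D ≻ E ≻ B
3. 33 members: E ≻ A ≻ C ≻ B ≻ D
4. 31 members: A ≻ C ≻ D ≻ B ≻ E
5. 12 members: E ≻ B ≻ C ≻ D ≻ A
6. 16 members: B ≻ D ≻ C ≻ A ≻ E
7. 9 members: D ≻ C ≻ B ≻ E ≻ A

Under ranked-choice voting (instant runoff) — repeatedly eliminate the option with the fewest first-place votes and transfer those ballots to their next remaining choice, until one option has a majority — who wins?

C

Round 1: A 31, C 35, B 27, E 45, D 9. Eliminate D.
Round 2: A 31, C 44, B 27, E 45. Eliminate B.
Round 3: A 42, C 60, E 45. Eliminate A.
Round 4: C 91, E 56. C has a majority.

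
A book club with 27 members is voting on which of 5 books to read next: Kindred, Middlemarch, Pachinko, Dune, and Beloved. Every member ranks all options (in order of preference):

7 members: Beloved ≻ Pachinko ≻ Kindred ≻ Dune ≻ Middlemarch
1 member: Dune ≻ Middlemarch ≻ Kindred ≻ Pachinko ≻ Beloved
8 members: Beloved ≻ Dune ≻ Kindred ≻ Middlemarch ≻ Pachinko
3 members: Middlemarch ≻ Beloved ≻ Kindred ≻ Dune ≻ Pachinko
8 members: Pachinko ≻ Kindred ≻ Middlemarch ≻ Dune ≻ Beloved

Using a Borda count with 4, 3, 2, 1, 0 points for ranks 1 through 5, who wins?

Kindred: 7·2 + 1·2 + 8·2 + 3·2 + 8·3 = 62
Middlemarch: 7·0 + 1·3 + 8·1 + 3·4 + 8·2 = 39
Pachinko: 7·3 + 1·1 + 8·0 + 3·0 + 8·4 = 54
Dune: 7·1 + 1·4 + 8·3 + 3·1 + 8·1 = 46
Beloved: 7·4 + 1·0 + 8·4 + 3·3 + 8·0 = 69
Beloved has the highest Borda score (69).

Beloved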